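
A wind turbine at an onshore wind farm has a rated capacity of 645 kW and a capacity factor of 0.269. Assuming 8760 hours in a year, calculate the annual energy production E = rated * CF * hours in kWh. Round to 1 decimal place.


Annual energy = rated_kW * capacity_factor * hours_per_year
Given: P_rated = 645 kW, CF = 0.269, hours = 8760
E = 645 * 0.269 * 8760
E = 1519903.8 kWh

1519903.8


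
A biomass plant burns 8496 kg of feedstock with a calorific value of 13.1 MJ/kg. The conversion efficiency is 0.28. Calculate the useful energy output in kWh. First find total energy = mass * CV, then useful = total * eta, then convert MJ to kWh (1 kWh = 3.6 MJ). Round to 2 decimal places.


Total energy = mass * CV = 8496 * 13.1 = 111297.6 MJ
Useful energy = total * eta = 111297.6 * 0.28 = 31163.33 MJ
Convert to kWh: 31163.33 / 3.6
Useful energy = 8656.48 kWh

8656.48


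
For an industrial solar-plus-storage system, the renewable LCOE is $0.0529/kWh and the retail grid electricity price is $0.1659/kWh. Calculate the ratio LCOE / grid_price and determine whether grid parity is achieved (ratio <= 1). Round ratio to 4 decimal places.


Compare LCOE to grid price:
  LCOE = $0.0529/kWh, Grid price = $0.1659/kWh
  Ratio = LCOE / grid_price = 0.0529 / 0.1659 = 0.3189
  Grid parity achieved (ratio <= 1)? yes

0.3189


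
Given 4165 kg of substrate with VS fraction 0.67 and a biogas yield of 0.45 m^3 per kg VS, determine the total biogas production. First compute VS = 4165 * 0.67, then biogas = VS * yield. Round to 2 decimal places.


Compute volatile solids:
  VS = mass * VS_fraction = 4165 * 0.67 = 2790.55 kg
Calculate biogas volume:
  Biogas = VS * specific_yield = 2790.55 * 0.45
  Biogas = 1255.75 m^3

1255.75


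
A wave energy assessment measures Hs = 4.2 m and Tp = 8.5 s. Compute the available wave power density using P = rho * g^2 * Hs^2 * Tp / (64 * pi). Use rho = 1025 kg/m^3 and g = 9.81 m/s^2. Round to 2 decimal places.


Apply wave power formula:
  g^2 = 9.81^2 = 96.2361
  Hs^2 = 4.2^2 = 17.64
  Numerator = rho * g^2 * Hs^2 * Tp = 1025 * 96.2361 * 17.64 * 8.5 = 14790381.85
  Denominator = 64 * pi = 201.0619
  P = 14790381.85 / 201.0619 = 73561.32 W/m

73561.32


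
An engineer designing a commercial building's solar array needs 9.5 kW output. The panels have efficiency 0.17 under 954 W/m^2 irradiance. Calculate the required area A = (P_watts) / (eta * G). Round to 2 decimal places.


Convert target power to watts: P = 9.5 * 1000 = 9500.0 W
Compute denominator: eta * G = 0.17 * 954 = 162.18
Required area A = P / (eta * G) = 9500.0 / 162.18
A = 58.58 m^2

58.58


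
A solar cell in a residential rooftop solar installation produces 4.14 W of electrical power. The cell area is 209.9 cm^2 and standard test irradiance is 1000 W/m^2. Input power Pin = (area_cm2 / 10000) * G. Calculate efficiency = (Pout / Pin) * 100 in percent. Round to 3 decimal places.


First compute the input power:
  Pin = area_cm2 / 10000 * G = 209.9 / 10000 * 1000 = 20.99 W
Then compute efficiency:
  Efficiency = (Pout / Pin) * 100 = (4.14 / 20.99) * 100
  Efficiency = 19.724%

19.724


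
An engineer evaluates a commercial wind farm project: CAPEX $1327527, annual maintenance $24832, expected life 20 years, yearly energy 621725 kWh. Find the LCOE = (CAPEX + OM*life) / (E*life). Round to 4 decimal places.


Total cost = CAPEX + OM * lifetime = 1327527 + 24832 * 20 = 1327527 + 496640 = 1824167
Total generation = annual * lifetime = 621725 * 20 = 12434500 kWh
LCOE = 1824167 / 12434500
LCOE = 0.1467 $/kWh

0.1467


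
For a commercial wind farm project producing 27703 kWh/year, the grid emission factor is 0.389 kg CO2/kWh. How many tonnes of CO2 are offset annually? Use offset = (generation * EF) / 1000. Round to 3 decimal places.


CO2 offset in kg = generation * emission_factor
CO2 offset = 27703 * 0.389 = 10776.47 kg
Convert to tonnes:
  CO2 offset = 10776.47 / 1000 = 10.776 tonnes

10.776


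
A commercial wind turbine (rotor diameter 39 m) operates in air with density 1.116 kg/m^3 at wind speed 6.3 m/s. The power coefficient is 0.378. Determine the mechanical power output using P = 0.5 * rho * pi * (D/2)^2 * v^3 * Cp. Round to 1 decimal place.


Step 1 -- Compute swept area:
  A = pi * (D/2)^2 = pi * (39/2)^2 = 1194.59 m^2
Step 2 -- Apply wind power equation:
  P = 0.5 * rho * A * v^3 * Cp
  v^3 = 6.3^3 = 250.047
  P = 0.5 * 1.116 * 1194.59 * 250.047 * 0.378
  P = 63003.8 W

63003.8


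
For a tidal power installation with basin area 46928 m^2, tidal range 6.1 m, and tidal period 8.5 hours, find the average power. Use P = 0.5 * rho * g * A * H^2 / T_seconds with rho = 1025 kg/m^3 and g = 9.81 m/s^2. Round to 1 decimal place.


Convert period to seconds: T = 8.5 * 3600 = 30600.0 s
H^2 = 6.1^2 = 37.21
P = 0.5 * rho * g * A * H^2 / T
P = 0.5 * 1025 * 9.81 * 46928 * 37.21 / 30600.0
P = 286901.7 W

286901.7


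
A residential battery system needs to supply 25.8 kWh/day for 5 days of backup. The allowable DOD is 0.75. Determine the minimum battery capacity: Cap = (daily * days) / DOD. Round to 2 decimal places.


Total energy needed = daily * days = 25.8 * 5 = 129.0 kWh
Account for depth of discharge:
  Cap = total_energy / DOD = 129.0 / 0.75
  Cap = 172.00 kWh

172.00


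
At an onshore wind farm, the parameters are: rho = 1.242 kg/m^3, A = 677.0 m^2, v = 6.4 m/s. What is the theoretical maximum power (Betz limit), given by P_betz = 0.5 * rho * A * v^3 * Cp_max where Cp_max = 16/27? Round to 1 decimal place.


The Betz coefficient Cp_max = 16/27 = 0.5926
v^3 = 6.4^3 = 262.144
P_betz = 0.5 * rho * A * v^3 * Cp_max
P_betz = 0.5 * 1.242 * 677.0 * 262.144 * 0.5926
P_betz = 65309.5 W

65309.5


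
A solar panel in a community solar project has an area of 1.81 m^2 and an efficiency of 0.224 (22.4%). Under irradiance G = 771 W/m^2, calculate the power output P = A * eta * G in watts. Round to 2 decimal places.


Use the solar power formula P = A * eta * G.
Given: A = 1.81 m^2, eta = 0.224, G = 771 W/m^2
P = 1.81 * 0.224 * 771
P = 312.59 W

312.59


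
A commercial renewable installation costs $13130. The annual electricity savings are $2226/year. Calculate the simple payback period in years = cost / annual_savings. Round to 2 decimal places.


Simple payback period = initial cost / annual savings
Payback = 13130 / 2226
Payback = 5.90 years

5.90


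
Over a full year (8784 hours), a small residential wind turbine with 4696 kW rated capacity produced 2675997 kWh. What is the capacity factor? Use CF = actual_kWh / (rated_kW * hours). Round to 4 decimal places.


Capacity factor = actual output / maximum possible output
Maximum possible = rated * hours = 4696 * 8784 = 41249664 kWh
CF = 2675997 / 41249664
CF = 0.0649

0.0649


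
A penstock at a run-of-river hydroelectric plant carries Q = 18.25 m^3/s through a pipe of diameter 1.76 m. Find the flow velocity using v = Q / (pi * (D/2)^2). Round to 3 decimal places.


Compute pipe cross-sectional area:
  A = pi * (D/2)^2 = pi * (1.76/2)^2 = 2.4328 m^2
Calculate velocity:
  v = Q / A = 18.25 / 2.4328
  v = 7.501 m/s

7.501


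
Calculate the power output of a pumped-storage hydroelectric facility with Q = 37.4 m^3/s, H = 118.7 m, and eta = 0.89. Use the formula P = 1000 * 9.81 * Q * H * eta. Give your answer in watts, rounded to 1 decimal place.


Apply the hydropower formula P = rho * g * Q * H * eta
rho * g = 1000 * 9.81 = 9810.0
P = 9810.0 * 37.4 * 118.7 * 0.89
P = 38759782.8 W

38759782.8


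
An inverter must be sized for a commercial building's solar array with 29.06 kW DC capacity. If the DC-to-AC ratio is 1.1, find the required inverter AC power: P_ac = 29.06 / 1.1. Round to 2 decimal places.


The inverter AC capacity is determined by the DC/AC ratio.
Given: P_dc = 29.06 kW, DC/AC ratio = 1.1
P_ac = P_dc / ratio = 29.06 / 1.1
P_ac = 26.42 kW

26.42


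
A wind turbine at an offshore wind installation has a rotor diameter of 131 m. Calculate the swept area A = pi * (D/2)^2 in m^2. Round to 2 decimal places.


Compute the rotor radius:
  r = D / 2 = 131 / 2 = 65.5 m
Calculate swept area:
  A = pi * r^2 = pi * 65.5^2
  A = 13478.22 m^2

13478.22


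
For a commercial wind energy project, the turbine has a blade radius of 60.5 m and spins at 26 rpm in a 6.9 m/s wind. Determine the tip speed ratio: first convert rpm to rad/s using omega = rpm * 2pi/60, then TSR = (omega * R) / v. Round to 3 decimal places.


Convert rotational speed to rad/s:
  omega = 26 * 2 * pi / 60 = 2.7227 rad/s
Compute tip speed:
  v_tip = omega * R = 2.7227 * 60.5 = 164.724 m/s
Tip speed ratio:
  TSR = v_tip / v_wind = 164.724 / 6.9 = 23.873

23.873


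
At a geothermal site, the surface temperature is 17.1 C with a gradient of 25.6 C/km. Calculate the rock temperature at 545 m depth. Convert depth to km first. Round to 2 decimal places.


Convert depth to km: 545 / 1000 = 0.545 km
Temperature increase = gradient * depth_km = 25.6 * 0.545 = 13.95 C
Temperature at depth = T_surface + delta_T = 17.1 + 13.95
T = 31.05 C

31.05


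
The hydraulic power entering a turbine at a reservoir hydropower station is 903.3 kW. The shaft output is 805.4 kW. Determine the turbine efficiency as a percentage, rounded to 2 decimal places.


Turbine efficiency = (output power / input power) * 100
eta = (805.4 / 903.3) * 100
eta = 89.16%

89.16


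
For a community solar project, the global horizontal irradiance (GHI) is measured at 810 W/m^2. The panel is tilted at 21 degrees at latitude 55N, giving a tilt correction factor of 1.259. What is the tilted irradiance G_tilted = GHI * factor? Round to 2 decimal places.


Identify the given values:
  GHI = 810 W/m^2, tilt correction factor = 1.259
Apply the formula G_tilted = GHI * factor:
  G_tilted = 810 * 1.259
  G_tilted = 1019.79 W/m^2

1019.79


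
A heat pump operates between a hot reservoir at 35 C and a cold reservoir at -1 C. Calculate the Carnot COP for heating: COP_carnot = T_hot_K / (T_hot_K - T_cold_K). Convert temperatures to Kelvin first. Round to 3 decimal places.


Convert to Kelvin:
  T_hot = 35 + 273.15 = 308.15 K
  T_cold = -1 + 273.15 = 272.15 K
Apply Carnot COP formula:
  COP = T_hot_K / (T_hot_K - T_cold_K) = 308.15 / 36.0
  COP = 8.560

8.560


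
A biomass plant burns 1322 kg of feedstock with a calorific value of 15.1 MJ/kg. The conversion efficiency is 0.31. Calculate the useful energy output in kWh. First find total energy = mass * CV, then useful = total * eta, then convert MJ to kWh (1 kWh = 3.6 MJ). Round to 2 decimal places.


Total energy = mass * CV = 1322 * 15.1 = 19962.2 MJ
Useful energy = total * eta = 19962.2 * 0.31 = 6188.28 MJ
Convert to kWh: 6188.28 / 3.6
Useful energy = 1718.97 kWh

1718.97


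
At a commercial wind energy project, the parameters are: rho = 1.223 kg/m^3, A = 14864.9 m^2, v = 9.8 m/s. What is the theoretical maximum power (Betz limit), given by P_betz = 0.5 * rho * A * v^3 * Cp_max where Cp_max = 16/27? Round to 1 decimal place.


The Betz coefficient Cp_max = 16/27 = 0.5926
v^3 = 9.8^3 = 941.192
P_betz = 0.5 * rho * A * v^3 * Cp_max
P_betz = 0.5 * 1.223 * 14864.9 * 941.192 * 0.5926
P_betz = 5069824.2 W

5069824.2


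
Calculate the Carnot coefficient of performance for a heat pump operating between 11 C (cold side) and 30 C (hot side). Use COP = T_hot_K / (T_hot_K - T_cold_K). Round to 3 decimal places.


Convert to Kelvin:
  T_hot = 30 + 273.15 = 303.15 K
  T_cold = 11 + 273.15 = 284.15 K
Apply Carnot COP formula:
  COP = T_hot_K / (T_hot_K - T_cold_K) = 303.15 / 19.0
  COP = 15.955

15.955


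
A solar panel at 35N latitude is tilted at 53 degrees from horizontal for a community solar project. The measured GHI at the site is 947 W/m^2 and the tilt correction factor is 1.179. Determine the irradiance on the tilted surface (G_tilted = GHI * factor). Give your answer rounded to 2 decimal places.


Identify the given values:
  GHI = 947 W/m^2, tilt correction factor = 1.179
Apply the formula G_tilted = GHI * factor:
  G_tilted = 947 * 1.179
  G_tilted = 1116.51 W/m^2

1116.51


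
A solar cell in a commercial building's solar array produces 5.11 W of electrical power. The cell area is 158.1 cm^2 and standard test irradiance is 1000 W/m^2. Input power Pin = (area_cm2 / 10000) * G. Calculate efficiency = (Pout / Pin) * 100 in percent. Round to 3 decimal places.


First compute the input power:
  Pin = area_cm2 / 10000 * G = 158.1 / 10000 * 1000 = 15.81 W
Then compute efficiency:
  Efficiency = (Pout / Pin) * 100 = (5.11 / 15.81) * 100
  Efficiency = 32.321%

32.321


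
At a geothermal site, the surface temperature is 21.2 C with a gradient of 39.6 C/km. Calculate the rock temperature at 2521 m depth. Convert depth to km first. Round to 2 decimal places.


Convert depth to km: 2521 / 1000 = 2.521 km
Temperature increase = gradient * depth_km = 39.6 * 2.521 = 99.83 C
Temperature at depth = T_surface + delta_T = 21.2 + 99.83
T = 121.03 C

121.03


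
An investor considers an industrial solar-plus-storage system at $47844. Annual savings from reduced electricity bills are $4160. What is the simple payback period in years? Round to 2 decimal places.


Simple payback period = initial cost / annual savings
Payback = 47844 / 4160
Payback = 11.50 years

11.50


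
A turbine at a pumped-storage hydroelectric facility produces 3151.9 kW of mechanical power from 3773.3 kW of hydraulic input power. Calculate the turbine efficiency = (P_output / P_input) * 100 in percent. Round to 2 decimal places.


Turbine efficiency = (output power / input power) * 100
eta = (3151.9 / 3773.3) * 100
eta = 83.53%

83.53


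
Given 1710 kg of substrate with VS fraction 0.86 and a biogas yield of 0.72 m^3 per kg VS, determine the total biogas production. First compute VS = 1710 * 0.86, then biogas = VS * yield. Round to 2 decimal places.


Compute volatile solids:
  VS = mass * VS_fraction = 1710 * 0.86 = 1470.6 kg
Calculate biogas volume:
  Biogas = VS * specific_yield = 1470.6 * 0.72
  Biogas = 1058.83 m^3

1058.83


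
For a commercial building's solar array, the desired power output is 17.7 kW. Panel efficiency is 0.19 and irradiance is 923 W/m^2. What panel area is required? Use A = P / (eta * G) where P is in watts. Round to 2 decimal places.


Convert target power to watts: P = 17.7 * 1000 = 17700.0 W
Compute denominator: eta * G = 0.19 * 923 = 175.37
Required area A = P / (eta * G) = 17700.0 / 175.37
A = 100.93 m^2

100.93


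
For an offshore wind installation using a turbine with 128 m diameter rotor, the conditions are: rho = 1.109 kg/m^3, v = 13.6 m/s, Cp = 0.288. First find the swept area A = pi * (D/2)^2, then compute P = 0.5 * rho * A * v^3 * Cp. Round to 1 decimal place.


Step 1 -- Compute swept area:
  A = pi * (D/2)^2 = pi * (128/2)^2 = 12867.96 m^2
Step 2 -- Apply wind power equation:
  P = 0.5 * rho * A * v^3 * Cp
  v^3 = 13.6^3 = 2515.456
  P = 0.5 * 1.109 * 12867.96 * 2515.456 * 0.288
  P = 5169167.2 W

5169167.2


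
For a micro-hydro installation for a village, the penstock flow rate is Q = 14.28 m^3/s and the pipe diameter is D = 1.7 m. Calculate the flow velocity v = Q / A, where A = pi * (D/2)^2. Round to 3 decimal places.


Compute pipe cross-sectional area:
  A = pi * (D/2)^2 = pi * (1.7/2)^2 = 2.2698 m^2
Calculate velocity:
  v = Q / A = 14.28 / 2.2698
  v = 6.291 m/s

6.291


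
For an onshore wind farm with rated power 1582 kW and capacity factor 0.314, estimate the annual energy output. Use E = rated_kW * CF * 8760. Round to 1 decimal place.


Annual energy = rated_kW * capacity_factor * hours_per_year
Given: P_rated = 1582 kW, CF = 0.314, hours = 8760
E = 1582 * 0.314 * 8760
E = 4351512.5 kWh

4351512.5


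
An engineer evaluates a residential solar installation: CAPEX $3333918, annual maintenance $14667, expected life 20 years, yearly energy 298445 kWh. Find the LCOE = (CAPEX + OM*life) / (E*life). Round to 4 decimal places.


Total cost = CAPEX + OM * lifetime = 3333918 + 14667 * 20 = 3333918 + 293340 = 3627258
Total generation = annual * lifetime = 298445 * 20 = 5968900 kWh
LCOE = 3627258 / 5968900
LCOE = 0.6077 $/kWh

0.6077


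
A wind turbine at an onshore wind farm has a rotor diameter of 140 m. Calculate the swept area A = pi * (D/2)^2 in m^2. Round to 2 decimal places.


Compute the rotor radius:
  r = D / 2 = 140 / 2 = 70.0 m
Calculate swept area:
  A = pi * r^2 = pi * 70.0^2
  A = 15393.80 m^2

15393.80


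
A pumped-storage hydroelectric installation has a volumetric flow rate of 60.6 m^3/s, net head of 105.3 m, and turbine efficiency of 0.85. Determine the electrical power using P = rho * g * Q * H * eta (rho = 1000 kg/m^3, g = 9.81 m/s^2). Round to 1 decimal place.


Apply the hydropower formula P = rho * g * Q * H * eta
rho * g = 1000 * 9.81 = 9810.0
P = 9810.0 * 60.6 * 105.3 * 0.85
P = 53209469.4 W

53209469.4


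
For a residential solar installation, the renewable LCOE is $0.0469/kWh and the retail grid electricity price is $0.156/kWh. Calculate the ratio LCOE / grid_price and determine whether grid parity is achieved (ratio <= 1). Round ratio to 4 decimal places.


Compare LCOE to grid price:
  LCOE = $0.0469/kWh, Grid price = $0.156/kWh
  Ratio = LCOE / grid_price = 0.0469 / 0.156 = 0.3006
  Grid parity achieved (ratio <= 1)? yes

0.3006


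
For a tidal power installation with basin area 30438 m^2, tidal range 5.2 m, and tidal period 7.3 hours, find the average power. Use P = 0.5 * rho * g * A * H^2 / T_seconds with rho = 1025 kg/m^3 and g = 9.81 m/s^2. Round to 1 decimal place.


Convert period to seconds: T = 7.3 * 3600 = 26280.0 s
H^2 = 5.2^2 = 27.04
P = 0.5 * rho * g * A * H^2 / T
P = 0.5 * 1025 * 9.81 * 30438 * 27.04 / 26280.0
P = 157456.4 W

157456.4


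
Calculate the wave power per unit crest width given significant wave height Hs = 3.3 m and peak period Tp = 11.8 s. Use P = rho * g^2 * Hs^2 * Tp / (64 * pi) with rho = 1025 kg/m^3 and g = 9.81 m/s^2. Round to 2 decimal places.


Apply wave power formula:
  g^2 = 9.81^2 = 96.2361
  Hs^2 = 3.3^2 = 10.89
  Numerator = rho * g^2 * Hs^2 * Tp = 1025 * 96.2361 * 10.89 * 11.8 = 12675694.61
  Denominator = 64 * pi = 201.0619
  P = 12675694.61 / 201.0619 = 63043.73 W/m

63043.73


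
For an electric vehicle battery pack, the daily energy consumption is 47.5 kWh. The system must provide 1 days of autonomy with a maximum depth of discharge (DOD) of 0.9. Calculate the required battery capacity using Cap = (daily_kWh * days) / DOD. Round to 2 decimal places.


Total energy needed = daily * days = 47.5 * 1 = 47.5 kWh
Account for depth of discharge:
  Cap = total_energy / DOD = 47.5 / 0.9
  Cap = 52.78 kWh

52.78


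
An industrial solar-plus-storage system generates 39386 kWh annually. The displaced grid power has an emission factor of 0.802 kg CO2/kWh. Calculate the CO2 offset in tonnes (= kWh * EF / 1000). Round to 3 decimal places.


CO2 offset in kg = generation * emission_factor
CO2 offset = 39386 * 0.802 = 31587.57 kg
Convert to tonnes:
  CO2 offset = 31587.57 / 1000 = 31.588 tonnes

31.588


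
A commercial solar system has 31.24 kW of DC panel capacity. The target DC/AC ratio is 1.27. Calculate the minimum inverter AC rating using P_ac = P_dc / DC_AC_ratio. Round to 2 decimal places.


The inverter AC capacity is determined by the DC/AC ratio.
Given: P_dc = 31.24 kW, DC/AC ratio = 1.27
P_ac = P_dc / ratio = 31.24 / 1.27
P_ac = 24.60 kW

24.60


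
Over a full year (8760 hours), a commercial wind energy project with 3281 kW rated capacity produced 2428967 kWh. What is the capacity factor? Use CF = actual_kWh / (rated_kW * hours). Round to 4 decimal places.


Capacity factor = actual output / maximum possible output
Maximum possible = rated * hours = 3281 * 8760 = 28741560 kWh
CF = 2428967 / 28741560
CF = 0.0845

0.0845


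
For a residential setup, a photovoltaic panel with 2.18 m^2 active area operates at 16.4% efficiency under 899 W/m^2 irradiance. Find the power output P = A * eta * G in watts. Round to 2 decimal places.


Use the solar power formula P = A * eta * G.
Given: A = 2.18 m^2, eta = 0.164, G = 899 W/m^2
P = 2.18 * 0.164 * 899
P = 321.41 W

321.41


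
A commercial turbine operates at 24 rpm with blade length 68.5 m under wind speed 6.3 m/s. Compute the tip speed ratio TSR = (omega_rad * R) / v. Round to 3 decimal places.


Convert rotational speed to rad/s:
  omega = 24 * 2 * pi / 60 = 2.5133 rad/s
Compute tip speed:
  v_tip = omega * R = 2.5133 * 68.5 = 172.159 m/s
Tip speed ratio:
  TSR = v_tip / v_wind = 172.159 / 6.3 = 27.327

27.327


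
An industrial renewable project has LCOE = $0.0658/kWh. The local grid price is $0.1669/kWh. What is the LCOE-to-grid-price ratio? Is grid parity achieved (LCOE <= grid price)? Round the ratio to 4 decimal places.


Compare LCOE to grid price:
  LCOE = $0.0658/kWh, Grid price = $0.1669/kWh
  Ratio = LCOE / grid_price = 0.0658 / 0.1669 = 0.3942
  Grid parity achieved (ratio <= 1)? yes

0.3942


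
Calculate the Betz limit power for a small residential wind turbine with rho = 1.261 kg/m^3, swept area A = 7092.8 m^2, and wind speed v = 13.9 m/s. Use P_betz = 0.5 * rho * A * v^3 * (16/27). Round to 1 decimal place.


The Betz coefficient Cp_max = 16/27 = 0.5926
v^3 = 13.9^3 = 2685.619
P_betz = 0.5 * rho * A * v^3 * Cp_max
P_betz = 0.5 * 1.261 * 7092.8 * 2685.619 * 0.5926
P_betz = 7117105.8 W

7117105.8


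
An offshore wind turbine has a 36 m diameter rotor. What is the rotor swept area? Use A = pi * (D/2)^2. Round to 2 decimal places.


Compute the rotor radius:
  r = D / 2 = 36 / 2 = 18.0 m
Calculate swept area:
  A = pi * r^2 = pi * 18.0^2
  A = 1017.88 m^2

1017.88


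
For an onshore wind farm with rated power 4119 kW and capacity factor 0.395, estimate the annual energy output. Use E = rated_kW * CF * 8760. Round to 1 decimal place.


Annual energy = rated_kW * capacity_factor * hours_per_year
Given: P_rated = 4119 kW, CF = 0.395, hours = 8760
E = 4119 * 0.395 * 8760
E = 14252563.8 kWh

14252563.8


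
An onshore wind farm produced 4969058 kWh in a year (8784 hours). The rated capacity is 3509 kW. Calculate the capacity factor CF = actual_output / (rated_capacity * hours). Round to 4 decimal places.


Capacity factor = actual output / maximum possible output
Maximum possible = rated * hours = 3509 * 8784 = 30823056 kWh
CF = 4969058 / 30823056
CF = 0.1612

0.1612


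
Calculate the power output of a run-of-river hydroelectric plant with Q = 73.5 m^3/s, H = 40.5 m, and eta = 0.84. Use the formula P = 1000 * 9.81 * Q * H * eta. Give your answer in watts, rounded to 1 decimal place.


Apply the hydropower formula P = rho * g * Q * H * eta
rho * g = 1000 * 9.81 = 9810.0
P = 9810.0 * 73.5 * 40.5 * 0.84
P = 24529610.7 W

24529610.7


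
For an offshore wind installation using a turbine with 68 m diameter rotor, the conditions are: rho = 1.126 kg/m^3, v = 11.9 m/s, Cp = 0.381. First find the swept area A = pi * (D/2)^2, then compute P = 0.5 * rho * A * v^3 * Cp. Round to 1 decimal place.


Step 1 -- Compute swept area:
  A = pi * (D/2)^2 = pi * (68/2)^2 = 3631.68 m^2
Step 2 -- Apply wind power equation:
  P = 0.5 * rho * A * v^3 * Cp
  v^3 = 11.9^3 = 1685.159
  P = 0.5 * 1.126 * 3631.68 * 1685.159 * 0.381
  P = 1312749.8 W

1312749.8


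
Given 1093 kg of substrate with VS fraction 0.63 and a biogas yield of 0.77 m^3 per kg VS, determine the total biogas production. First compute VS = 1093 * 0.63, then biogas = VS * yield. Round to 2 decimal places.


Compute volatile solids:
  VS = mass * VS_fraction = 1093 * 0.63 = 688.59 kg
Calculate biogas volume:
  Biogas = VS * specific_yield = 688.59 * 0.77
  Biogas = 530.21 m^3

530.21


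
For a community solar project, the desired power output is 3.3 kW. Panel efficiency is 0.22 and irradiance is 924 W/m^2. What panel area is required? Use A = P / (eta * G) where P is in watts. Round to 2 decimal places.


Convert target power to watts: P = 3.3 * 1000 = 3300.0 W
Compute denominator: eta * G = 0.22 * 924 = 203.28
Required area A = P / (eta * G) = 3300.0 / 203.28
A = 16.23 m^2

16.23


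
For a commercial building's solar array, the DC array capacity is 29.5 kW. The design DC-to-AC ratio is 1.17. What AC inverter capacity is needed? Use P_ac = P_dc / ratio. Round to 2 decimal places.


The inverter AC capacity is determined by the DC/AC ratio.
Given: P_dc = 29.5 kW, DC/AC ratio = 1.17
P_ac = P_dc / ratio = 29.5 / 1.17
P_ac = 25.21 kW

25.21


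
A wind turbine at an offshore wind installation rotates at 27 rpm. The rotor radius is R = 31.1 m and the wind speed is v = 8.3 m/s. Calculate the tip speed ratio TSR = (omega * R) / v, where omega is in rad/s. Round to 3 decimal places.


Convert rotational speed to rad/s:
  omega = 27 * 2 * pi / 60 = 2.8274 rad/s
Compute tip speed:
  v_tip = omega * R = 2.8274 * 31.1 = 87.933 m/s
Tip speed ratio:
  TSR = v_tip / v_wind = 87.933 / 8.3 = 10.594

10.594


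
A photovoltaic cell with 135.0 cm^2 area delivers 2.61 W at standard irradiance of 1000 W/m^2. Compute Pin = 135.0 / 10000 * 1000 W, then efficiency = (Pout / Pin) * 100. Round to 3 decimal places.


First compute the input power:
  Pin = area_cm2 / 10000 * G = 135.0 / 10000 * 1000 = 13.5 W
Then compute efficiency:
  Efficiency = (Pout / Pin) * 100 = (2.61 / 13.5) * 100
  Efficiency = 19.333%

19.333


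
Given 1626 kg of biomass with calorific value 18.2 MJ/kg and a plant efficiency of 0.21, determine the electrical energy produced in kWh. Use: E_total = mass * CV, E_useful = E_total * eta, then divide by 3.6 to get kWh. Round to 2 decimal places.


Total energy = mass * CV = 1626 * 18.2 = 29593.2 MJ
Useful energy = total * eta = 29593.2 * 0.21 = 6214.57 MJ
Convert to kWh: 6214.57 / 3.6
Useful energy = 1726.27 kWh

1726.27


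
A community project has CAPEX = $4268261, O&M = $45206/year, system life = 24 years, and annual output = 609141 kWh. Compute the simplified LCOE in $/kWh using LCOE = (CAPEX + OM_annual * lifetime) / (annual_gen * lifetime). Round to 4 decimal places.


Total cost = CAPEX + OM * lifetime = 4268261 + 45206 * 24 = 4268261 + 1084944 = 5353205
Total generation = annual * lifetime = 609141 * 24 = 14619384 kWh
LCOE = 5353205 / 14619384
LCOE = 0.3662 $/kWh

0.3662


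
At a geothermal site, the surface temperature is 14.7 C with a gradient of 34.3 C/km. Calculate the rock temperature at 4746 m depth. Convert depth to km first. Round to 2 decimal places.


Convert depth to km: 4746 / 1000 = 4.746 km
Temperature increase = gradient * depth_km = 34.3 * 4.746 = 162.79 C
Temperature at depth = T_surface + delta_T = 14.7 + 162.79
T = 177.49 C

177.49


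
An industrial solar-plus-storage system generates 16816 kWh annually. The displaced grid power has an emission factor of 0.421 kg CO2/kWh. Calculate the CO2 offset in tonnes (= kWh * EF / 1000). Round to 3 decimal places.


CO2 offset in kg = generation * emission_factor
CO2 offset = 16816 * 0.421 = 7079.54 kg
Convert to tonnes:
  CO2 offset = 7079.54 / 1000 = 7.080 tonnes

7.080


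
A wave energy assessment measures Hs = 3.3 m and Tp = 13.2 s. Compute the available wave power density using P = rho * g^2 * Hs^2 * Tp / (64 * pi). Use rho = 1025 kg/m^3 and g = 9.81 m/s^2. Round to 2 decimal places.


Apply wave power formula:
  g^2 = 9.81^2 = 96.2361
  Hs^2 = 3.3^2 = 10.89
  Numerator = rho * g^2 * Hs^2 * Tp = 1025 * 96.2361 * 10.89 * 13.2 = 14179590.58
  Denominator = 64 * pi = 201.0619
  P = 14179590.58 / 201.0619 = 70523.50 W/m

70523.50


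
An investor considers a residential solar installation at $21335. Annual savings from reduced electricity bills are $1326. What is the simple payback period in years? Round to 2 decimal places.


Simple payback period = initial cost / annual savings
Payback = 21335 / 1326
Payback = 16.09 years

16.09


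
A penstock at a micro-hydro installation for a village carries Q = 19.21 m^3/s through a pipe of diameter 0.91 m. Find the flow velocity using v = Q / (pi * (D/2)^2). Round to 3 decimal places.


Compute pipe cross-sectional area:
  A = pi * (D/2)^2 = pi * (0.91/2)^2 = 0.6504 m^2
Calculate velocity:
  v = Q / A = 19.21 / 0.6504
  v = 29.536 m/s

29.536


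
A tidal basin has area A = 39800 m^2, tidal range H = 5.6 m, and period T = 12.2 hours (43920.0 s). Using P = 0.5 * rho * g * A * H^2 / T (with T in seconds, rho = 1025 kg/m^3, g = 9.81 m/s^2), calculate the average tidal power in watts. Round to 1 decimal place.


Convert period to seconds: T = 12.2 * 3600 = 43920.0 s
H^2 = 5.6^2 = 31.36
P = 0.5 * rho * g * A * H^2 / T
P = 0.5 * 1025 * 9.81 * 39800 * 31.36 / 43920.0
P = 142876.1 W

142876.1


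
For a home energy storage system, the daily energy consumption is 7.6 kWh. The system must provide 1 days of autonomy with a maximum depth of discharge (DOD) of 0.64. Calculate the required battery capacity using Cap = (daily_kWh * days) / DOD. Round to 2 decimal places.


Total energy needed = daily * days = 7.6 * 1 = 7.6 kWh
Account for depth of discharge:
  Cap = total_energy / DOD = 7.6 / 0.64
  Cap = 11.88 kWh

11.88


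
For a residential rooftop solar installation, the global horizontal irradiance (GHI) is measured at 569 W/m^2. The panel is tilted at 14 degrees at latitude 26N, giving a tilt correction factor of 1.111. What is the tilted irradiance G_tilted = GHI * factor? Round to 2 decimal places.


Identify the given values:
  GHI = 569 W/m^2, tilt correction factor = 1.111
Apply the formula G_tilted = GHI * factor:
  G_tilted = 569 * 1.111
  G_tilted = 632.16 W/m^2

632.16


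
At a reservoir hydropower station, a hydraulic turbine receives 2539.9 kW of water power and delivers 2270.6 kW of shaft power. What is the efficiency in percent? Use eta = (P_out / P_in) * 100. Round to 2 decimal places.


Turbine efficiency = (output power / input power) * 100
eta = (2270.6 / 2539.9) * 100
eta = 89.40%

89.40


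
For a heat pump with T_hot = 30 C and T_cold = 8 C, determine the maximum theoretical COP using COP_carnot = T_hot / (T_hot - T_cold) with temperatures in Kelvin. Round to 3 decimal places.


Convert to Kelvin:
  T_hot = 30 + 273.15 = 303.15 K
  T_cold = 8 + 273.15 = 281.15 K
Apply Carnot COP formula:
  COP = T_hot_K / (T_hot_K - T_cold_K) = 303.15 / 22.0
  COP = 13.780

13.780


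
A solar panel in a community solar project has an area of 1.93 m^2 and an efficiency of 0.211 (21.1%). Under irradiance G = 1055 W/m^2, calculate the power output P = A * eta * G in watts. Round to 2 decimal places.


Use the solar power formula P = A * eta * G.
Given: A = 1.93 m^2, eta = 0.211, G = 1055 W/m^2
P = 1.93 * 0.211 * 1055
P = 429.63 W

429.63


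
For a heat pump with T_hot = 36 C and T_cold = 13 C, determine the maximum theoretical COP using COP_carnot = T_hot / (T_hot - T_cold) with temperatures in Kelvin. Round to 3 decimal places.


Convert to Kelvin:
  T_hot = 36 + 273.15 = 309.15 K
  T_cold = 13 + 273.15 = 286.15 K
Apply Carnot COP formula:
  COP = T_hot_K / (T_hot_K - T_cold_K) = 309.15 / 23.0
  COP = 13.441

13.441


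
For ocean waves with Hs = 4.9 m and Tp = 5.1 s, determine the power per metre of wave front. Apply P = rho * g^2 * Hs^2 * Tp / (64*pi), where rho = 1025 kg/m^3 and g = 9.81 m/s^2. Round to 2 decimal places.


Apply wave power formula:
  g^2 = 9.81^2 = 96.2361
  Hs^2 = 4.9^2 = 24.01
  Numerator = rho * g^2 * Hs^2 * Tp = 1025 * 96.2361 * 24.01 * 5.1 = 12078811.85
  Denominator = 64 * pi = 201.0619
  P = 12078811.85 / 201.0619 = 60075.08 W/m

60075.08


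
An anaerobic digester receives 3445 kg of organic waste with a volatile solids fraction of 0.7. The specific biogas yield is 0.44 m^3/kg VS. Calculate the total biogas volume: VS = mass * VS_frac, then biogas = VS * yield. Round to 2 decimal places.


Compute volatile solids:
  VS = mass * VS_fraction = 3445 * 0.7 = 2411.5 kg
Calculate biogas volume:
  Biogas = VS * specific_yield = 2411.5 * 0.44
  Biogas = 1061.06 m^3

1061.06


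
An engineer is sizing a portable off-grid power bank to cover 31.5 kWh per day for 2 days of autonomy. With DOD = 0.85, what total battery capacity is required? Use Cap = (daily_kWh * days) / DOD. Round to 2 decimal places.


Total energy needed = daily * days = 31.5 * 2 = 63.0 kWh
Account for depth of discharge:
  Cap = total_energy / DOD = 63.0 / 0.85
  Cap = 74.12 kWh

74.12


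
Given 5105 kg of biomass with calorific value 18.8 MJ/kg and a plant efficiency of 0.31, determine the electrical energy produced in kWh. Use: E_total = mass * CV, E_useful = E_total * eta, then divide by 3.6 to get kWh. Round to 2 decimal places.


Total energy = mass * CV = 5105 * 18.8 = 95974.0 MJ
Useful energy = total * eta = 95974.0 * 0.31 = 29751.94 MJ
Convert to kWh: 29751.94 / 3.6
Useful energy = 8264.43 kWh

8264.43


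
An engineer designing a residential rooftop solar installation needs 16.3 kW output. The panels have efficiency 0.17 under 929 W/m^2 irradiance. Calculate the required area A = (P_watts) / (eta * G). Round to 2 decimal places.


Convert target power to watts: P = 16.3 * 1000 = 16300.0 W
Compute denominator: eta * G = 0.17 * 929 = 157.93
Required area A = P / (eta * G) = 16300.0 / 157.93
A = 103.21 m^2

103.21


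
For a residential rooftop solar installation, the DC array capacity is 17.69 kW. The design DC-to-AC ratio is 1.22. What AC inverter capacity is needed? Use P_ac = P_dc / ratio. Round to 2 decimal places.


The inverter AC capacity is determined by the DC/AC ratio.
Given: P_dc = 17.69 kW, DC/AC ratio = 1.22
P_ac = P_dc / ratio = 17.69 / 1.22
P_ac = 14.50 kW

14.50


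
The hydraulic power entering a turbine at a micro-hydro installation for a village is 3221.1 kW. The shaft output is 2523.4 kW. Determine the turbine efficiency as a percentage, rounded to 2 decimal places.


Turbine efficiency = (output power / input power) * 100
eta = (2523.4 / 3221.1) * 100
eta = 78.34%

78.34


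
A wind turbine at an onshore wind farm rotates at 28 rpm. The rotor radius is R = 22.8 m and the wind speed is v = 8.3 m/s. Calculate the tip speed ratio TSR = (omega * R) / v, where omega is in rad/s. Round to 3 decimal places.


Convert rotational speed to rad/s:
  omega = 28 * 2 * pi / 60 = 2.9322 rad/s
Compute tip speed:
  v_tip = omega * R = 2.9322 * 22.8 = 66.853 m/s
Tip speed ratio:
  TSR = v_tip / v_wind = 66.853 / 8.3 = 8.055

8.055


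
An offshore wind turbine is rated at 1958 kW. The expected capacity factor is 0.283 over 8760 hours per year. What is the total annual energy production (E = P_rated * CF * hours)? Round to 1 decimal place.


Annual energy = rated_kW * capacity_factor * hours_per_year
Given: P_rated = 1958 kW, CF = 0.283, hours = 8760
E = 1958 * 0.283 * 8760
E = 4854038.6 kWh

4854038.6


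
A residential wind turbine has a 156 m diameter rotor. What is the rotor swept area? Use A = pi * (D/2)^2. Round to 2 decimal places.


Compute the rotor radius:
  r = D / 2 = 156 / 2 = 78.0 m
Calculate swept area:
  A = pi * r^2 = pi * 78.0^2
  A = 19113.45 m^2

19113.45


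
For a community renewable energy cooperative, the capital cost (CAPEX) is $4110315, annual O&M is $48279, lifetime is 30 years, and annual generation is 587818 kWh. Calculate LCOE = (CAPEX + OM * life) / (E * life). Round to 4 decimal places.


Total cost = CAPEX + OM * lifetime = 4110315 + 48279 * 30 = 4110315 + 1448370 = 5558685
Total generation = annual * lifetime = 587818 * 30 = 17634540 kWh
LCOE = 5558685 / 17634540
LCOE = 0.3152 $/kWh

0.3152


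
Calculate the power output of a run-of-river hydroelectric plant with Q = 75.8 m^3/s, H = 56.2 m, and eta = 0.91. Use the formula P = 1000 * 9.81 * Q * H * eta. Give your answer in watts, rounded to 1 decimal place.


Apply the hydropower formula P = rho * g * Q * H * eta
rho * g = 1000 * 9.81 = 9810.0
P = 9810.0 * 75.8 * 56.2 * 0.91
P = 38029088.9 W

38029088.9


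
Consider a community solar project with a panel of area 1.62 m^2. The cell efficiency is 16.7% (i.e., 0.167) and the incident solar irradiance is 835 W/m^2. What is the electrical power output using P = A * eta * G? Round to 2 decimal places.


Use the solar power formula P = A * eta * G.
Given: A = 1.62 m^2, eta = 0.167, G = 835 W/m^2
P = 1.62 * 0.167 * 835
P = 225.90 W

225.90


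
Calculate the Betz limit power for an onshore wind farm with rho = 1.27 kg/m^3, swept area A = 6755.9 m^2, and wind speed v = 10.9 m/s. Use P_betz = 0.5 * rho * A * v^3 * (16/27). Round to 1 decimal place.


The Betz coefficient Cp_max = 16/27 = 0.5926
v^3 = 10.9^3 = 1295.029
P_betz = 0.5 * rho * A * v^3 * Cp_max
P_betz = 0.5 * 1.27 * 6755.9 * 1295.029 * 0.5926
P_betz = 3292248.8 W

3292248.8


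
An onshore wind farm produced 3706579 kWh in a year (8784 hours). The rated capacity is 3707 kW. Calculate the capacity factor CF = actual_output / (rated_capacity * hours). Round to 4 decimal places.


Capacity factor = actual output / maximum possible output
Maximum possible = rated * hours = 3707 * 8784 = 32562288 kWh
CF = 3706579 / 32562288
CF = 0.1138

0.1138


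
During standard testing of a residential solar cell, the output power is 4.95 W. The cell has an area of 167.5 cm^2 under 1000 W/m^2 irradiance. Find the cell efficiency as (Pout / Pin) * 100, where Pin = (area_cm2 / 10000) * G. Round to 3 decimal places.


First compute the input power:
  Pin = area_cm2 / 10000 * G = 167.5 / 10000 * 1000 = 16.75 W
Then compute efficiency:
  Efficiency = (Pout / Pin) * 100 = (4.95 / 16.75) * 100
  Efficiency = 29.552%

29.552


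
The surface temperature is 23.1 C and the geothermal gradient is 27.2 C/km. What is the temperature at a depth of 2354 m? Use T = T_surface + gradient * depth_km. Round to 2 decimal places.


Convert depth to km: 2354 / 1000 = 2.354 km
Temperature increase = gradient * depth_km = 27.2 * 2.354 = 64.03 C
Temperature at depth = T_surface + delta_T = 23.1 + 64.03
T = 87.13 C

87.13


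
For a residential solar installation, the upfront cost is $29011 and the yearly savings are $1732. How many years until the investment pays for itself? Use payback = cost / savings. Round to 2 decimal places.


Simple payback period = initial cost / annual savings
Payback = 29011 / 1732
Payback = 16.75 years

16.75


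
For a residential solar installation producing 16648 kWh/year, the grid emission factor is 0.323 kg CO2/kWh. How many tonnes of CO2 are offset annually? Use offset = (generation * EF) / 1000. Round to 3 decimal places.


CO2 offset in kg = generation * emission_factor
CO2 offset = 16648 * 0.323 = 5377.3 kg
Convert to tonnes:
  CO2 offset = 5377.3 / 1000 = 5.377 tonnes

5.377


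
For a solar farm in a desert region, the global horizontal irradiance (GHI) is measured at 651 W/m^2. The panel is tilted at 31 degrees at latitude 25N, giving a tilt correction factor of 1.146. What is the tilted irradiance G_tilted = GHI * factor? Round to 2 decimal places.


Identify the given values:
  GHI = 651 W/m^2, tilt correction factor = 1.146
Apply the formula G_tilted = GHI * factor:
  G_tilted = 651 * 1.146
  G_tilted = 746.05 W/m^2

746.05


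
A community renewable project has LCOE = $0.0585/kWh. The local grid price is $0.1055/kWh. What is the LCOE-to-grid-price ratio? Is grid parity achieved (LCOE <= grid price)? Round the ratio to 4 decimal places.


Compare LCOE to grid price:
  LCOE = $0.0585/kWh, Grid price = $0.1055/kWh
  Ratio = LCOE / grid_price = 0.0585 / 0.1055 = 0.5545
  Grid parity achieved (ratio <= 1)? yes

0.5545


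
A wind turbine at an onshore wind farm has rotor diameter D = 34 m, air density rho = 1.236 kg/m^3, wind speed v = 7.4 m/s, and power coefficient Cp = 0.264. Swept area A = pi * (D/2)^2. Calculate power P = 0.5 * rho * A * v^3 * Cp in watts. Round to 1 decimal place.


Step 1 -- Compute swept area:
  A = pi * (D/2)^2 = pi * (34/2)^2 = 907.92 m^2
Step 2 -- Apply wind power equation:
  P = 0.5 * rho * A * v^3 * Cp
  v^3 = 7.4^3 = 405.224
  P = 0.5 * 1.236 * 907.92 * 405.224 * 0.264
  P = 60025.4 W

60025.4


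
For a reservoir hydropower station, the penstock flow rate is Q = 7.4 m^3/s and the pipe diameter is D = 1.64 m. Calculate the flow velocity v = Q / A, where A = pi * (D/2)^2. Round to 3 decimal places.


Compute pipe cross-sectional area:
  A = pi * (D/2)^2 = pi * (1.64/2)^2 = 2.1124 m^2
Calculate velocity:
  v = Q / A = 7.4 / 2.1124
  v = 3.503 m/s

3.503
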